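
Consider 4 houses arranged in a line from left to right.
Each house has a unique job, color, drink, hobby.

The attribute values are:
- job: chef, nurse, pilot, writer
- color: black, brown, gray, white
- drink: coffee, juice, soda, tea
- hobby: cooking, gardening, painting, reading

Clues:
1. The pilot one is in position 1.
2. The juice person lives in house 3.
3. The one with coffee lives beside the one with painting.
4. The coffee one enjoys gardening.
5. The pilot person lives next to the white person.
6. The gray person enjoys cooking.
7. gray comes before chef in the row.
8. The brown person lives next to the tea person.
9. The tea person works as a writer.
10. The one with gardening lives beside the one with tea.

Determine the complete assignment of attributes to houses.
Solution:

House | Job | Color | Drink | Hobby
-----------------------------------
  1   | pilot | brown | coffee | gardening
  2   | writer | white | tea | painting
  3   | nurse | gray | juice | cooking
  4   | chef | black | soda | reading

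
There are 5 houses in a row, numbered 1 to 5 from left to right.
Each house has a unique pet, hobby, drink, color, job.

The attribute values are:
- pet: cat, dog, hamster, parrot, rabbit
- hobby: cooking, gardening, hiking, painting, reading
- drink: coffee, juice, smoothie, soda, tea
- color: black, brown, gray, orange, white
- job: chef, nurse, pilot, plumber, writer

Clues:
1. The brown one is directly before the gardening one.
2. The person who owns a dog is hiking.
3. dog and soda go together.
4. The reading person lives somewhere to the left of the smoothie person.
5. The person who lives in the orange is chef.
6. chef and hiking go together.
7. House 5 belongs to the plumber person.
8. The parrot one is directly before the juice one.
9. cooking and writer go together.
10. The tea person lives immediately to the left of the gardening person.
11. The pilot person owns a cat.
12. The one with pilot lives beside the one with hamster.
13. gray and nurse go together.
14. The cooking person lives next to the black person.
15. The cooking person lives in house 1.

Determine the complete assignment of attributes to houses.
Solution:

House | Pet | Hobby | Drink | Color | Job
-----------------------------------------
  1   | parrot | cooking | tea | brown | writer
  2   | cat | gardening | juice | black | pilot
  3   | hamster | reading | coffee | gray | nurse
  4   | dog | hiking | soda | orange | chef
  5   | rabbit | painting | smoothie | white | plumber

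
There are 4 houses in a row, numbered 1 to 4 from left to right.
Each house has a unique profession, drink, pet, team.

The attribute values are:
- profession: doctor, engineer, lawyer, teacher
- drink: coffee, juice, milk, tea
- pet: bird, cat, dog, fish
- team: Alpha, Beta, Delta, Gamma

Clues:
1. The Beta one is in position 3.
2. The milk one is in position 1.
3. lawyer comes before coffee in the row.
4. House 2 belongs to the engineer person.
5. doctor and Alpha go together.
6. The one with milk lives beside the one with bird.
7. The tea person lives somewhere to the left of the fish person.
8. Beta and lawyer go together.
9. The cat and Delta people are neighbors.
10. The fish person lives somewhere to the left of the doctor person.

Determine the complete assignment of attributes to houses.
Solution:

House | Profession | Drink | Pet | Team
---------------------------------------
  1   | teacher | milk | cat | Gamma
  2   | engineer | tea | bird | Delta
  3   | lawyer | juice | fish | Beta
  4   | doctor | coffee | dog | Alpha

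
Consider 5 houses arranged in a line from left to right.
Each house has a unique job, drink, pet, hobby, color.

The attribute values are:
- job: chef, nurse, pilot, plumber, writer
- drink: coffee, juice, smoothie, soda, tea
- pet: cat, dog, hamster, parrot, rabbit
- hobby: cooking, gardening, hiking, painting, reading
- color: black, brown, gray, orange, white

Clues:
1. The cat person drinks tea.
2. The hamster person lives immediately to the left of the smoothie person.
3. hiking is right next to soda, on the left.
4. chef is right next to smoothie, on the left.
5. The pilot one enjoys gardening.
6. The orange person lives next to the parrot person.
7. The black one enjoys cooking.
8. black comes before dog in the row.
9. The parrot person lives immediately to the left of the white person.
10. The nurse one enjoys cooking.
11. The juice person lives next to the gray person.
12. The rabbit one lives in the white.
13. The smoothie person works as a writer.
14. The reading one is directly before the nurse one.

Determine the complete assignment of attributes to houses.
Solution:

House | Job | Drink | Pet | Hobby | Color
-----------------------------------------
  1   | chef | juice | hamster | painting | orange
  2   | writer | smoothie | parrot | hiking | gray
  3   | plumber | soda | rabbit | reading | white
  4   | nurse | tea | cat | cooking | black
  5   | pilot | coffee | dog | gardening | brown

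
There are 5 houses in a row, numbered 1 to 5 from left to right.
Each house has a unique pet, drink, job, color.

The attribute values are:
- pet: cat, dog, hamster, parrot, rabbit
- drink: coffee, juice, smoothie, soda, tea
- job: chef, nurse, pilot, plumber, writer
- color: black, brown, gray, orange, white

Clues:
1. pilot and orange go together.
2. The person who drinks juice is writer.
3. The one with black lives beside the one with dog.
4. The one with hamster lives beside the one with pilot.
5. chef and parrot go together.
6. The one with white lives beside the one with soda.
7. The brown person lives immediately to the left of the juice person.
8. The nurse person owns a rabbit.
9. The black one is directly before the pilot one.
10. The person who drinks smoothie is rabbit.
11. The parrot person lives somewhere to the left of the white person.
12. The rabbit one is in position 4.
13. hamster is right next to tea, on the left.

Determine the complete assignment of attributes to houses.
Solution:

House | Pet | Drink | Job | Color
---------------------------------
  1   | parrot | coffee | chef | brown
  2   | hamster | juice | writer | black
  3   | dog | tea | pilot | orange
  4   | rabbit | smoothie | nurse | white
  5   | cat | soda | plumber | gray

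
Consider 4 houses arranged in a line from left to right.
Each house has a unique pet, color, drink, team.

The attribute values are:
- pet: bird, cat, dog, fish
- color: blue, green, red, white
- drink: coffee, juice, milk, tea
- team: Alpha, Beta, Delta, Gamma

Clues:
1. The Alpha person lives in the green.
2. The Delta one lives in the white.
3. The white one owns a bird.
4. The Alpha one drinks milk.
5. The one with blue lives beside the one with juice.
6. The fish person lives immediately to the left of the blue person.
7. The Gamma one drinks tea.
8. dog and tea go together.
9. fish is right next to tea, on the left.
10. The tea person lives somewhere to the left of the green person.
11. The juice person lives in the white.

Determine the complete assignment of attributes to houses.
Solution:

House | Pet | Color | Drink | Team
----------------------------------
  1   | fish | red | coffee | Beta
  2   | dog | blue | tea | Gamma
  3   | bird | white | juice | Delta
  4   | cat | green | milk | Alpha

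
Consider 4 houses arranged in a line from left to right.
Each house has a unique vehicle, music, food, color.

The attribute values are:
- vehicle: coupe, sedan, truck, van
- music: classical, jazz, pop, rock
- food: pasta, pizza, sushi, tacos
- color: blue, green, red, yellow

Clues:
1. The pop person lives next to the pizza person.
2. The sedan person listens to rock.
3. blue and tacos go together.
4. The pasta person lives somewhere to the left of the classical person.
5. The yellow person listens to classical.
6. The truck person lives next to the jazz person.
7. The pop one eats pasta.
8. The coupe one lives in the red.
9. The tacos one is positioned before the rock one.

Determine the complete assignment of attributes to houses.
Solution:

House | Vehicle | Music | Food | Color
--------------------------------------
  1   | coupe | pop | pasta | red
  2   | truck | classical | pizza | yellow
  3   | van | jazz | tacos | blue
  4   | sedan | rock | sushi | green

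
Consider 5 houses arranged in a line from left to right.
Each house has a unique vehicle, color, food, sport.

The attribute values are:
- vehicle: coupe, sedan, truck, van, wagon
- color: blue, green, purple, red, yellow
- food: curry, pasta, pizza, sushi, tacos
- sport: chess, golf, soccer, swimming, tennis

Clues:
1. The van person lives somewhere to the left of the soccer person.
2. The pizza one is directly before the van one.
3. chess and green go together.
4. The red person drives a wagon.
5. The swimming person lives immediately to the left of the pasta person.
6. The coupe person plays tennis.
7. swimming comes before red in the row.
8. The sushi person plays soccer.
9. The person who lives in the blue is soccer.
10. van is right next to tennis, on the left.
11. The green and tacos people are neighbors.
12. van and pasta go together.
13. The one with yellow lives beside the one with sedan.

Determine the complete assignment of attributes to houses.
Solution:

House | Vehicle | Color | Food | Sport
--------------------------------------
  1   | truck | purple | pizza | swimming
  2   | van | green | pasta | chess
  3   | coupe | yellow | tacos | tennis
  4   | sedan | blue | sushi | soccer
  5   | wagon | red | curry | golf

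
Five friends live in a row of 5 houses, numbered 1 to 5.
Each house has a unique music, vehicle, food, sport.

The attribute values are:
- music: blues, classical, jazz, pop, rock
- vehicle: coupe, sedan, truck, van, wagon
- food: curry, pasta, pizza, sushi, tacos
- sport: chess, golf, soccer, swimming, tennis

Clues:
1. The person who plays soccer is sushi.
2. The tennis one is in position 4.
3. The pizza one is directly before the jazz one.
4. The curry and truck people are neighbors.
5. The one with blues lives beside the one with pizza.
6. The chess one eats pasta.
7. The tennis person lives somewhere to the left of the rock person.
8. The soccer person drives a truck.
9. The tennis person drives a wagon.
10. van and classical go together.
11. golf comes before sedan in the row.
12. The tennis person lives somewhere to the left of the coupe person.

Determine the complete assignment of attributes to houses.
Solution:

House | Music | Vehicle | Food | Sport
--------------------------------------
  1   | classical | van | curry | golf
  2   | blues | truck | sushi | soccer
  3   | pop | sedan | pizza | swimming
  4   | jazz | wagon | tacos | tennis
  5   | rock | coupe | pasta | chess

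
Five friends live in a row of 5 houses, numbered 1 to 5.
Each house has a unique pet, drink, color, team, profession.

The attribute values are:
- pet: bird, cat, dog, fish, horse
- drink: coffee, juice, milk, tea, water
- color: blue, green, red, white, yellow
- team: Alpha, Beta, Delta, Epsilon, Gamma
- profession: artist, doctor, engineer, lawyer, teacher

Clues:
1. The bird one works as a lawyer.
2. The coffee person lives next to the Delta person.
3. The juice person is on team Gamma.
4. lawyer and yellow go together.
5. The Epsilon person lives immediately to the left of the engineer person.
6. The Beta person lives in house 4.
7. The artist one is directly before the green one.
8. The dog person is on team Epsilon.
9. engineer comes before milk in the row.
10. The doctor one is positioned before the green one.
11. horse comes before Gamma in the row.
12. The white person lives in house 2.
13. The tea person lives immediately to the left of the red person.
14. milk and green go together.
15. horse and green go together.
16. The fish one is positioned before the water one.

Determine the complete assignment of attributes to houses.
Solution:

House | Pet | Drink | Color | Team | Profession
-----------------------------------------------
  1   | dog | coffee | blue | Epsilon | doctor
  2   | fish | tea | white | Delta | engineer
  3   | cat | water | red | Alpha | artist
  4   | horse | milk | green | Beta | teacher
  5   | bird | juice | yellow | Gamma | lawyer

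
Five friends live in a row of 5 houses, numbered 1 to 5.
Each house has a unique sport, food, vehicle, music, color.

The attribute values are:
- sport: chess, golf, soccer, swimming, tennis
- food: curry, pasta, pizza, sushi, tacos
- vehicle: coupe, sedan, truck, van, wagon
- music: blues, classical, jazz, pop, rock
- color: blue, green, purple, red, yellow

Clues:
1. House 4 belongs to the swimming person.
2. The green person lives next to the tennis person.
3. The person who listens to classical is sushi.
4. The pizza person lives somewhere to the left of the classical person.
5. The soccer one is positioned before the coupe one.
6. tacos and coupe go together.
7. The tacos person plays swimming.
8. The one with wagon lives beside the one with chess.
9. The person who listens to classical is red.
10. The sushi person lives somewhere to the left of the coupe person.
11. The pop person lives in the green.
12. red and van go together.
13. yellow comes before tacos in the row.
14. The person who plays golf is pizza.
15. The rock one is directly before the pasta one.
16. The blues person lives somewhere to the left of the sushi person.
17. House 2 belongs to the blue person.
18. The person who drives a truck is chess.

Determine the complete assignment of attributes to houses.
Solution:

House | Sport | Food | Vehicle | Music | Color
----------------------------------------------
  1   | golf | pizza | wagon | rock | yellow
  2   | chess | pasta | truck | blues | blue
  3   | soccer | sushi | van | classical | red
  4   | swimming | tacos | coupe | pop | green
  5   | tennis | curry | sedan | jazz | purple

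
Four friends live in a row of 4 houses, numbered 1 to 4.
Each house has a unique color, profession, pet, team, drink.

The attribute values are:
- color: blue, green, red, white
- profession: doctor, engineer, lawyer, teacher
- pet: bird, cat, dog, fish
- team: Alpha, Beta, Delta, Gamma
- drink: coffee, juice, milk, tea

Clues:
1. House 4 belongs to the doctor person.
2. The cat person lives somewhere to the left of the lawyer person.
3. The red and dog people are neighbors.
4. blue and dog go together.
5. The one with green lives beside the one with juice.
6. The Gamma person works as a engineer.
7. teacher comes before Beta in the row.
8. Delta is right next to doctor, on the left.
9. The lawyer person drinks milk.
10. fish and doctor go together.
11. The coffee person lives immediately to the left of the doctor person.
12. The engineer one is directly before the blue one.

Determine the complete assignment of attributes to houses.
Solution:

House | Color | Profession | Pet | Team | Drink
-----------------------------------------------
  1   | red | engineer | cat | Gamma | tea
  2   | blue | lawyer | dog | Alpha | milk
  3   | green | teacher | bird | Delta | coffee
  4   | white | doctor | fish | Beta | juice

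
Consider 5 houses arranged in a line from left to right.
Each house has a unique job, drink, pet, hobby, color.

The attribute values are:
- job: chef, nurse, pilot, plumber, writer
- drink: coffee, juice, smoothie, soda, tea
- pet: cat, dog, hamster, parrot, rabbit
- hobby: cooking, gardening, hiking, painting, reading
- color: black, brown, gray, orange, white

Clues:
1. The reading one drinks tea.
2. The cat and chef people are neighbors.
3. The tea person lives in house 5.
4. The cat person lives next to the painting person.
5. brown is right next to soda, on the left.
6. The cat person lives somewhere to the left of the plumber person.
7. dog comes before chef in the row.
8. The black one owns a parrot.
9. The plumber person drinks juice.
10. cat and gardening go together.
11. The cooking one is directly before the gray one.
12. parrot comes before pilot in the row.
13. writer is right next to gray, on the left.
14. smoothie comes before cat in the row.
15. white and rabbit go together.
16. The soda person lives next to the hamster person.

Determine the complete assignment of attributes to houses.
Solution:

House | Job | Drink | Pet | Hobby | Color
-----------------------------------------
  1   | writer | smoothie | dog | cooking | brown
  2   | nurse | soda | cat | gardening | gray
  3   | chef | coffee | hamster | painting | orange
  4   | plumber | juice | parrot | hiking | black
  5   | pilot | tea | rabbit | reading | white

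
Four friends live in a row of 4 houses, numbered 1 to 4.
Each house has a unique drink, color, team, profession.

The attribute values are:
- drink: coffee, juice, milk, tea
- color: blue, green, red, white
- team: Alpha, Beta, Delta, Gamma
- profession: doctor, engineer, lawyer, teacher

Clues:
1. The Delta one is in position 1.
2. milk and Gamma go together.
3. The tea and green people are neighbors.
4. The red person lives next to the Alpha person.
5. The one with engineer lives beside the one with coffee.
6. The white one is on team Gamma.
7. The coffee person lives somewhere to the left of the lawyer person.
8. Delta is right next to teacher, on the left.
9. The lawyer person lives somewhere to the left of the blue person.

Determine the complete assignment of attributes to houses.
Solution:

House | Drink | Color | Team | Profession
-----------------------------------------
  1   | tea | red | Delta | engineer
  2   | coffee | green | Alpha | teacher
  3   | milk | white | Gamma | lawyer
  4   | juice | blue | Beta | doctor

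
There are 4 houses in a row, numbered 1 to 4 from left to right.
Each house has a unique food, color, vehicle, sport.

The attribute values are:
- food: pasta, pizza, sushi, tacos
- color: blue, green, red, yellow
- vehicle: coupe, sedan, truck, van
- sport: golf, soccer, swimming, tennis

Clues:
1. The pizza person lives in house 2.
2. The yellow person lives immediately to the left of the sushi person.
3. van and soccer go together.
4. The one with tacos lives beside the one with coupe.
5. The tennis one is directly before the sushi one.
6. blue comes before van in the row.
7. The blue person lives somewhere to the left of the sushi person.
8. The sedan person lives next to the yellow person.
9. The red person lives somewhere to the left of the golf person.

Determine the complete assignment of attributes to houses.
Solution:

House | Food | Color | Vehicle | Sport
--------------------------------------
  1   | tacos | blue | sedan | swimming
  2   | pizza | yellow | coupe | tennis
  3   | sushi | red | van | soccer
  4   | pasta | green | truck | golf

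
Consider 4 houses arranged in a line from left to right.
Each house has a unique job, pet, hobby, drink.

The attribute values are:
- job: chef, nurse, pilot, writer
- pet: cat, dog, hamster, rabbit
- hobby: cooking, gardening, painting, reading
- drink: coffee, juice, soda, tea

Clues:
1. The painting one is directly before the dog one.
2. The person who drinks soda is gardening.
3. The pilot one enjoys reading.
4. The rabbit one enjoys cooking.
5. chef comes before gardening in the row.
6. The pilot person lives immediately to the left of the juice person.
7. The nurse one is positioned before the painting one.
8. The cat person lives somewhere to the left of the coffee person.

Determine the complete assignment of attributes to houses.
Solution:

House | Job | Pet | Hobby | Drink
---------------------------------
  1   | pilot | cat | reading | tea
  2   | nurse | rabbit | cooking | juice
  3   | chef | hamster | painting | coffee
  4   | writer | dog | gardening | soda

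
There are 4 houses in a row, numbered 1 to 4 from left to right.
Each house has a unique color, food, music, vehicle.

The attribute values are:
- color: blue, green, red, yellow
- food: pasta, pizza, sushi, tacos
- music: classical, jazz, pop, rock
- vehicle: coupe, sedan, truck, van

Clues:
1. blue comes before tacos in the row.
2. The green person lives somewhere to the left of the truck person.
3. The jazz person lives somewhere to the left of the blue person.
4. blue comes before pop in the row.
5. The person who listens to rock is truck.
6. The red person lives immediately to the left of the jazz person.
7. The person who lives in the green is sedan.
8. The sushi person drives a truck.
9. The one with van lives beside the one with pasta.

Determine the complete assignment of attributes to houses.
Solution:

House | Color | Food | Music | Vehicle
--------------------------------------
  1   | red | pizza | classical | van
  2   | green | pasta | jazz | sedan
  3   | blue | sushi | rock | truck
  4   | yellow | tacos | pop | coupe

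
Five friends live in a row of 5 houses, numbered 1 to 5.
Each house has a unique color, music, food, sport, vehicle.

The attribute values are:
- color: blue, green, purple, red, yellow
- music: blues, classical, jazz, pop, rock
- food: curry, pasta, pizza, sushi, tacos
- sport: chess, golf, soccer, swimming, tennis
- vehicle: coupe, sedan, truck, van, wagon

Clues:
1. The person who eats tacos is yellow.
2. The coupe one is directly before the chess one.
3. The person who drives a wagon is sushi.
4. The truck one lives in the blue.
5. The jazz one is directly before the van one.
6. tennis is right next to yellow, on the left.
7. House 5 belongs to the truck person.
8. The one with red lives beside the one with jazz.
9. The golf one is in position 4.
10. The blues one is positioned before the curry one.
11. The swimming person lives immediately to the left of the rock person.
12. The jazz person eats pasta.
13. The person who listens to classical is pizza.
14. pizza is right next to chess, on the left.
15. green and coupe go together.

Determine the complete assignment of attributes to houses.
Solution:

House | Color | Music | Food | Sport | Vehicle
----------------------------------------------
  1   | green | classical | pizza | swimming | coupe
  2   | red | rock | sushi | chess | wagon
  3   | purple | jazz | pasta | tennis | sedan
  4   | yellow | blues | tacos | golf | van
  5   | blue | pop | curry | soccer | truck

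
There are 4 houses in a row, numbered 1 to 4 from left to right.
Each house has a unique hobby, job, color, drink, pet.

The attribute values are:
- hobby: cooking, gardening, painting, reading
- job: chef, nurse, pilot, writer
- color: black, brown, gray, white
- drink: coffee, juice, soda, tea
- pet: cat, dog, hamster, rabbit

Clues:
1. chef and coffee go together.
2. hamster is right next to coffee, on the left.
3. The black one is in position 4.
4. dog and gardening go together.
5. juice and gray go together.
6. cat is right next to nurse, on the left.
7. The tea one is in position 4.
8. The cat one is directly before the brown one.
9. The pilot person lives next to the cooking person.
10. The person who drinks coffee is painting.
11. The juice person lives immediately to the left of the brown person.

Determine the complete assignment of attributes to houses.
Solution:

House | Hobby | Job | Color | Drink | Pet
-----------------------------------------
  1   | reading | pilot | gray | juice | cat
  2   | cooking | nurse | brown | soda | hamster
  3   | painting | chef | white | coffee | rabbit
  4   | gardening | writer | black | tea | dog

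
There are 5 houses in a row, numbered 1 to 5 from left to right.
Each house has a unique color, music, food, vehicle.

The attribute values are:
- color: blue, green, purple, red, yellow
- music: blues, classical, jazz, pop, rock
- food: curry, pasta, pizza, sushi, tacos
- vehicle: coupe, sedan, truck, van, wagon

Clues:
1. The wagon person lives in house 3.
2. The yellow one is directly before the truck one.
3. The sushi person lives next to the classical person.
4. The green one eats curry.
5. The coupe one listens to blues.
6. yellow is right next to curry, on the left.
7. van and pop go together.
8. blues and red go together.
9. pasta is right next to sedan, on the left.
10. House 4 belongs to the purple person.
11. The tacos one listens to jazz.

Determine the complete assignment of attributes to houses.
Solution:

House | Color | Music | Food | Vehicle
--------------------------------------
  1   | yellow | pop | sushi | van
  2   | green | classical | curry | truck
  3   | blue | rock | pasta | wagon
  4   | purple | jazz | tacos | sedan
  5   | red | blues | pizza | coupe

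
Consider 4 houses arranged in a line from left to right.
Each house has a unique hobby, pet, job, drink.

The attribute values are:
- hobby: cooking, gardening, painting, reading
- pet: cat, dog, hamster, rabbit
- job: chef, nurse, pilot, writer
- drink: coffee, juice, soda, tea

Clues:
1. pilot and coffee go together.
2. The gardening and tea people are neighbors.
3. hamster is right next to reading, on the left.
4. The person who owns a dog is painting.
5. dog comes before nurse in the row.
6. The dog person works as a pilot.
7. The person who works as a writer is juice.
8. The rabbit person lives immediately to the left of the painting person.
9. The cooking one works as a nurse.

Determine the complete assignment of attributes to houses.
Solution:

House | Hobby | Pet | Job | Drink
---------------------------------
  1   | gardening | hamster | writer | juice
  2   | reading | rabbit | chef | tea
  3   | painting | dog | pilot | coffee
  4   | cooking | cat | nurse | soda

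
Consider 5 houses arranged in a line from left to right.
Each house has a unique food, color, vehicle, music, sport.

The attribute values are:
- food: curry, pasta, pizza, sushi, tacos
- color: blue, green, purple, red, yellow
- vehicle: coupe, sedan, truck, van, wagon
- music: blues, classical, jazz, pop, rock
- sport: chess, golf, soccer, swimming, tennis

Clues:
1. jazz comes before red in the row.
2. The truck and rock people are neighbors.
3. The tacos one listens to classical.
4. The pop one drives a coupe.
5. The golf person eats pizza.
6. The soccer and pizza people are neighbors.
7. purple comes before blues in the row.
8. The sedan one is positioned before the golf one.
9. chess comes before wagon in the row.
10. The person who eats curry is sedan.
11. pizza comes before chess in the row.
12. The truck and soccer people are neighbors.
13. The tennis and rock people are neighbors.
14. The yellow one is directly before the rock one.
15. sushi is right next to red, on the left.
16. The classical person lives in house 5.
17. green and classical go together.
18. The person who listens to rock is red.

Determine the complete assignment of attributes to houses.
Solution:

House | Food | Color | Vehicle | Music | Sport
----------------------------------------------
  1   | sushi | yellow | truck | jazz | tennis
  2   | curry | red | sedan | rock | soccer
  3   | pizza | purple | coupe | pop | golf
  4   | pasta | blue | van | blues | chess
  5   | tacos | green | wagon | classical | swimming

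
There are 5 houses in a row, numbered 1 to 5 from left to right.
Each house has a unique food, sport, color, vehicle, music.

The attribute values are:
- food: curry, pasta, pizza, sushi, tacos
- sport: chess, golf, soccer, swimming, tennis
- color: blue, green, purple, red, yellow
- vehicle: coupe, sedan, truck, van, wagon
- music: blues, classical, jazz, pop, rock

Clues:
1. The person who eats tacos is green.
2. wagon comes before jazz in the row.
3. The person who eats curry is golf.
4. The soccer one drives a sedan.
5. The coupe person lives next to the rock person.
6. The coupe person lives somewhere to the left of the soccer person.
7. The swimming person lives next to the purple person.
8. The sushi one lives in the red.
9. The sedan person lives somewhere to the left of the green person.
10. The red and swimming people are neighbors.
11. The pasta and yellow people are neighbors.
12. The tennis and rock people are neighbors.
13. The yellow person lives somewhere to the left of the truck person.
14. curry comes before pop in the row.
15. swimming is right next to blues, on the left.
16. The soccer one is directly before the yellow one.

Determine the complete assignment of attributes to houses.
Solution:

House | Food | Sport | Color | Vehicle | Music
----------------------------------------------
  1   | sushi | tennis | red | coupe | classical
  2   | pizza | swimming | blue | wagon | rock
  3   | pasta | soccer | purple | sedan | blues
  4   | curry | golf | yellow | van | jazz
  5   | tacos | chess | green | truck | pop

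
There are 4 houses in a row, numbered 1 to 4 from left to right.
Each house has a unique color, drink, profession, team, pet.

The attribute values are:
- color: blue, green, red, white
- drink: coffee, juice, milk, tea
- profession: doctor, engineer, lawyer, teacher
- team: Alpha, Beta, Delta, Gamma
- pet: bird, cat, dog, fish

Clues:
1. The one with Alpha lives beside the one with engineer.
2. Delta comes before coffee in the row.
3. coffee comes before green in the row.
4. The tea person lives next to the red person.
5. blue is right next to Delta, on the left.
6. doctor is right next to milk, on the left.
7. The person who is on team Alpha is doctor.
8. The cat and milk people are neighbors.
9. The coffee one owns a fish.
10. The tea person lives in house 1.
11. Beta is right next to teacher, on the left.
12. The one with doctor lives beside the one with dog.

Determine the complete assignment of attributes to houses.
Solution:

House | Color | Drink | Profession | Team | Pet
-----------------------------------------------
  1   | blue | tea | doctor | Alpha | cat
  2   | red | milk | engineer | Delta | dog
  3   | white | coffee | lawyer | Beta | fish
  4   | green | juice | teacher | Gamma | bird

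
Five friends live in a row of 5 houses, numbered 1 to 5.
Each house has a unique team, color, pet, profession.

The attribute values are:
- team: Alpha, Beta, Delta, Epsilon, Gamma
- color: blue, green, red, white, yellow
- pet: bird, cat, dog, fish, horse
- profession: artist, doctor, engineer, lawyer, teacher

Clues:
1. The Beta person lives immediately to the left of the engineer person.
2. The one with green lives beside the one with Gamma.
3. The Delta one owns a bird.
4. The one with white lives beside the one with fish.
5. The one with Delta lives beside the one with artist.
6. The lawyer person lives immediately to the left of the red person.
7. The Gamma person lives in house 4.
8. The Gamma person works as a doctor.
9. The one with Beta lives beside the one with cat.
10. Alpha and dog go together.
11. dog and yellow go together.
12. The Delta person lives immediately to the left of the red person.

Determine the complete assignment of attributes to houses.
Solution:

House | Team | Color | Pet | Profession
---------------------------------------
  1   | Delta | white | bird | lawyer
  2   | Beta | red | fish | artist
  3   | Epsilon | green | cat | engineer
  4   | Gamma | blue | horse | doctor
  5   | Alpha | yellow | dog | teacher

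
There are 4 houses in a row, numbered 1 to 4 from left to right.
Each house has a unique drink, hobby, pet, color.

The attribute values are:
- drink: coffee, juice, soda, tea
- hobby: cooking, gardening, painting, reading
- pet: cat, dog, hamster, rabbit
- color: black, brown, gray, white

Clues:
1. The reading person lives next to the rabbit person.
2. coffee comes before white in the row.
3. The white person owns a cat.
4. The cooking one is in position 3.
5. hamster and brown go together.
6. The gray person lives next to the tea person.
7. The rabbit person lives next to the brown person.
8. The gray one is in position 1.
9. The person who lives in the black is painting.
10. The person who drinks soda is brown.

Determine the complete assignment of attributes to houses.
Solution:

House | Drink | Hobby | Pet | Color
-----------------------------------
  1   | coffee | reading | dog | gray
  2   | tea | painting | rabbit | black
  3   | soda | cooking | hamster | brown
  4   | juice | gardening | cat | white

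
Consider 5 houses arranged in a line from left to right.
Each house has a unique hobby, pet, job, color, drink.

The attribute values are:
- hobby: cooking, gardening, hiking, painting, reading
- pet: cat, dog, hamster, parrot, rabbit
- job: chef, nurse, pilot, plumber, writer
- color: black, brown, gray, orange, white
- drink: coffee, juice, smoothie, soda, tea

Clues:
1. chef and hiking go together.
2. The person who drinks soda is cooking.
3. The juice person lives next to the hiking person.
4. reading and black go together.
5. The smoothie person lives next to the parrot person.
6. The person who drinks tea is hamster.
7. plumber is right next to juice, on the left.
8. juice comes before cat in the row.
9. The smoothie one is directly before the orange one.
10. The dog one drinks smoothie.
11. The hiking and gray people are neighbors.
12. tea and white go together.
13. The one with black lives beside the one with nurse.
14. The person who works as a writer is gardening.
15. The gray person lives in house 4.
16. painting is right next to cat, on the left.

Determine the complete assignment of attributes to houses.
Solution:

House | Hobby | Pet | Job | Color | Drink
-----------------------------------------
  1   | reading | dog | plumber | black | smoothie
  2   | painting | parrot | nurse | orange | juice
  3   | hiking | cat | chef | brown | coffee
  4   | cooking | rabbit | pilot | gray | soda
  5   | gardening | hamster | writer | white | tea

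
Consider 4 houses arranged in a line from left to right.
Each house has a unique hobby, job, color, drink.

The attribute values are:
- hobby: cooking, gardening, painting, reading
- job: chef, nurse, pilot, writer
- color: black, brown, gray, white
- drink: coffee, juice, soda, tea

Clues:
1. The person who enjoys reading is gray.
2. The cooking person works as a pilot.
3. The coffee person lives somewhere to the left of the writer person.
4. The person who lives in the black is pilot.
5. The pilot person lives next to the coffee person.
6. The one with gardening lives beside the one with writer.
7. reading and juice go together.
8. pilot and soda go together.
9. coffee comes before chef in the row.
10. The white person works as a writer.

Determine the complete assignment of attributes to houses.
Solution:

House | Hobby | Job | Color | Drink
-----------------------------------
  1   | cooking | pilot | black | soda
  2   | gardening | nurse | brown | coffee
  3   | painting | writer | white | tea
  4   | reading | chef | gray | juice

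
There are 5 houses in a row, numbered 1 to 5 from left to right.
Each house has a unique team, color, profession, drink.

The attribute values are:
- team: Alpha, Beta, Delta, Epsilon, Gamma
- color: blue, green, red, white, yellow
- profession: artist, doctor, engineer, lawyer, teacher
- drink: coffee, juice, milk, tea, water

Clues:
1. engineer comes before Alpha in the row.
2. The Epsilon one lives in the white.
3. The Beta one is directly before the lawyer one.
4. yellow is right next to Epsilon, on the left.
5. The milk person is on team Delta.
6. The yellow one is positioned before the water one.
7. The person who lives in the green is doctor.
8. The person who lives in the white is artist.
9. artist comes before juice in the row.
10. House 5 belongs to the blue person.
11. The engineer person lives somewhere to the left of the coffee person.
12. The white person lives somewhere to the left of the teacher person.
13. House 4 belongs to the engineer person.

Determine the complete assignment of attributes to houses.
Solution:

House | Team | Color | Profession | Drink
-----------------------------------------
  1   | Beta | green | doctor | tea
  2   | Delta | yellow | lawyer | milk
  3   | Epsilon | white | artist | water
  4   | Gamma | red | engineer | juice
  5   | Alpha | blue | teacher | coffee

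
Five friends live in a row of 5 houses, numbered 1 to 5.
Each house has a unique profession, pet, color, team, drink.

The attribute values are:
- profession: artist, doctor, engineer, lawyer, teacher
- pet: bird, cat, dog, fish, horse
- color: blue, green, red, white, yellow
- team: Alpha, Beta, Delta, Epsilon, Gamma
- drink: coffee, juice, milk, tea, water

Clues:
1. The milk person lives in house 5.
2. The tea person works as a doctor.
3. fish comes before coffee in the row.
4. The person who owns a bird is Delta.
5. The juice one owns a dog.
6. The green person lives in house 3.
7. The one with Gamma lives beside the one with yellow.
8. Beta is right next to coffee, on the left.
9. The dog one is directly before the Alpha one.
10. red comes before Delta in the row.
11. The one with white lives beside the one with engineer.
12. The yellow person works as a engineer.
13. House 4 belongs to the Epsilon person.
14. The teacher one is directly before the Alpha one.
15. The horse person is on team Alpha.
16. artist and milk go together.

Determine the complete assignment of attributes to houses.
Solution:

House | Profession | Pet | Color | Team | Drink
-----------------------------------------------
  1   | teacher | dog | white | Gamma | juice
  2   | engineer | horse | yellow | Alpha | water
  3   | doctor | fish | green | Beta | tea
  4   | lawyer | cat | red | Epsilon | coffee
  5   | artist | bird | blue | Delta | milk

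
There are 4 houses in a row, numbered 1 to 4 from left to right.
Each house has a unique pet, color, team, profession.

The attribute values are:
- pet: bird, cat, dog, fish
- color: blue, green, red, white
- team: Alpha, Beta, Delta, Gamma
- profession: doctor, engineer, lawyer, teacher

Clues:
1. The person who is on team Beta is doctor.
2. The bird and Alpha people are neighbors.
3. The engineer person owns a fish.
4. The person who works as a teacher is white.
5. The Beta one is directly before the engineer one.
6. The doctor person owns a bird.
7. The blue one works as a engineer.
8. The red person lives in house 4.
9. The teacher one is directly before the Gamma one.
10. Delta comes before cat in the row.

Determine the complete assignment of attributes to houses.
Solution:

House | Pet | Color | Team | Profession
---------------------------------------
  1   | bird | green | Beta | doctor
  2   | fish | blue | Alpha | engineer
  3   | dog | white | Delta | teacher
  4   | cat | red | Gamma | lawyer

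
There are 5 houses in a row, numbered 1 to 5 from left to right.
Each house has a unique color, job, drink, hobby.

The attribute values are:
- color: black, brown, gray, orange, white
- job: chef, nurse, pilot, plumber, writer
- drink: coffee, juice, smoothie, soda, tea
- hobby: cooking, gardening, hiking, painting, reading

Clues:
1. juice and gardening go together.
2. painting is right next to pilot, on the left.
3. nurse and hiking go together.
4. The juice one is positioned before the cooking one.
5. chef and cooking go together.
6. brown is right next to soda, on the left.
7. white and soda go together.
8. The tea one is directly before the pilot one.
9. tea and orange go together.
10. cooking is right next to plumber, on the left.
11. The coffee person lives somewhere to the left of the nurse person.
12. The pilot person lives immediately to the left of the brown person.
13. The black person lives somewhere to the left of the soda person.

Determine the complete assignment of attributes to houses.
Solution:

House | Color | Job | Drink | Hobby
-----------------------------------
  1   | orange | writer | tea | painting
  2   | black | pilot | juice | gardening
  3   | brown | chef | coffee | cooking
  4   | white | plumber | soda | reading
  5   | gray | nurse | smoothie | hiking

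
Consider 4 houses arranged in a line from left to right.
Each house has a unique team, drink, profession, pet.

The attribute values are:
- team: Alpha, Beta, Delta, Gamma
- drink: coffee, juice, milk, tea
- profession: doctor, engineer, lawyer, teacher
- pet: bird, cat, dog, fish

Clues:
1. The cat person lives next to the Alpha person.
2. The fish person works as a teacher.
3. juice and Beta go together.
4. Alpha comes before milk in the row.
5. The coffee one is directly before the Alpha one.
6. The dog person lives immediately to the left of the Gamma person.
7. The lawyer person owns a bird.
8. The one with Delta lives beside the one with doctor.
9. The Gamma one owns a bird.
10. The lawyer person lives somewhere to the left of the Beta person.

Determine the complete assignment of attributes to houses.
Solution:

House | Team | Drink | Profession | Pet
---------------------------------------
  1   | Delta | coffee | engineer | cat
  2   | Alpha | tea | doctor | dog
  3   | Gamma | milk | lawyer | bird
  4   | Beta | juice | teacher | fish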